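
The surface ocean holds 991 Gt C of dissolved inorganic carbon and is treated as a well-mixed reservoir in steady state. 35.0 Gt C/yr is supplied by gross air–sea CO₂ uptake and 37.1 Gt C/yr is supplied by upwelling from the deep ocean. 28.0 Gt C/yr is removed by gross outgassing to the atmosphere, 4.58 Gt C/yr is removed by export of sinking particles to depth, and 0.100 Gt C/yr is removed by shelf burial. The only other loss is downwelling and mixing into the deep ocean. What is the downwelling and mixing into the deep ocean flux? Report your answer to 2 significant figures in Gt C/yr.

39 Gt C/yr

At steady state ΣF_in = ΣF_out.
ΣF_in = 35.0 + 37.1 = 72.100 Gt C/yr.
Downwelling and mixing into the deep ocean flux = ΣF_in − (28.0 + 4.58 + 0.100) = 72.100 − 32.68 = 39.42 Gt C/yr.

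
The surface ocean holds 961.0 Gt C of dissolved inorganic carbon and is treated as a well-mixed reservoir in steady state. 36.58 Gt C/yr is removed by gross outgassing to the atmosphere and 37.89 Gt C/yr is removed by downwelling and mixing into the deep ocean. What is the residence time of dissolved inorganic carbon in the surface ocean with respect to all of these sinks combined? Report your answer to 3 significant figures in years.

12.9 yr

Total removal flux = 36.58 + 37.89 = 74.470 Gt C/yr.
τ = M / ΣF_out = 961.0 / 74.470 = 12.90 yr.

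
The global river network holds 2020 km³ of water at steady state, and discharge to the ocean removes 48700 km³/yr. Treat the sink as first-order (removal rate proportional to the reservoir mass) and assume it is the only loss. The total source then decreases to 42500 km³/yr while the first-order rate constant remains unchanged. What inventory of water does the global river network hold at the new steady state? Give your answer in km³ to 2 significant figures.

1800 km³

Rate constant k = F/M = 48700 / 2020 = 24.11 yr⁻¹.
At the new steady state, source = k·M_new ⇒ M_new = 42500 / 24.11 = 1763 km³.
(Equivalently M_new = M × F_new/F_old = 2020 × 42500/48700.)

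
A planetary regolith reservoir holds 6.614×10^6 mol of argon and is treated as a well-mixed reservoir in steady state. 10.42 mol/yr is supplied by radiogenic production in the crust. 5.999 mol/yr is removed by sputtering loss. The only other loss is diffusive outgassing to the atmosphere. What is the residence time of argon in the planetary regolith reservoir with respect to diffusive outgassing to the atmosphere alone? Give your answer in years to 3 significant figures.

At steady state ΣF_in = ΣF_out.
ΣF_in = 10.420 mol/yr.
Diffusive outgassing to the atmosphere flux = ΣF_in − (5.999) = 10.420 − 5.999 = 4.421 mol/yr.
τ = M / F = 6.614×10^6 / 4.421 = 1.496×10^6 yr.

1.50×10^6 yr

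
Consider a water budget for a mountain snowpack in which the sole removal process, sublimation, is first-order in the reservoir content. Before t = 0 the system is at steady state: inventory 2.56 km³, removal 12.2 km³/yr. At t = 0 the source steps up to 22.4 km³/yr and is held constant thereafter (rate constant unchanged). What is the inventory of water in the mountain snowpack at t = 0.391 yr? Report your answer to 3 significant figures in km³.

4.37 km³

τ = M₀/F₀ = 2.56/12.2 = 0.2098 yr; rate constant k = 1/τ.
New steady state M_∞ = F₁/k = F₁·τ = 22.4 × 0.2098 = 4.7003 km³.
M(t) = M_∞ + (M₀ − M_∞)·e^(−t/τ); t/τ = 0.391/0.2098 = 1.863, so e^(−t/τ) = 0.1552.
M(t) = 4.7003 − 2.140 × 0.1552 = 4.3683 km³.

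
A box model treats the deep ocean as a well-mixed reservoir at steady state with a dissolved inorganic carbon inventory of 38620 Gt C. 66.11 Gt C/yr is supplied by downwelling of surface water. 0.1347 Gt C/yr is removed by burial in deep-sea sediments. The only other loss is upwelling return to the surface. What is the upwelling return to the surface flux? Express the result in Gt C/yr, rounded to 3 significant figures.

At steady state ΣF_in = ΣF_out.
ΣF_in = 66.110 Gt C/yr.
Upwelling return to the surface flux = ΣF_in − (0.1347) = 66.110 − 0.1347 = 65.98 Gt C/yr.

66.0 Gt C/yr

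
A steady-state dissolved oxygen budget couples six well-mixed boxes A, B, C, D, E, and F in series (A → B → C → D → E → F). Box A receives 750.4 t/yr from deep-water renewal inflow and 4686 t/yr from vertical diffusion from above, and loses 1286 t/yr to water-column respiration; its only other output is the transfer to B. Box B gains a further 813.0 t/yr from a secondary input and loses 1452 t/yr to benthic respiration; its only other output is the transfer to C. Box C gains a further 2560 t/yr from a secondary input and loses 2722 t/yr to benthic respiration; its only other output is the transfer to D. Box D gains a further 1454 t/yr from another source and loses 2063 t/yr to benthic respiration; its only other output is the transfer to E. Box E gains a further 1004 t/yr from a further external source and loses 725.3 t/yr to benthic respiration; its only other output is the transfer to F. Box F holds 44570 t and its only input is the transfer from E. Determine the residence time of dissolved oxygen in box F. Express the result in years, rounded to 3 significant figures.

Box A: F(A→B) = (750.4 + 4686) − 1286 = 4150.4 t/yr.
Box B: F(B→C) = (4150.4 + 813.0) − 1452 = 3511.4 t/yr.
Box C: F(C→D) = (3511.4 + 2560) − 2722 = 3349.4 t/yr.
Box D: F(D→E) = (3349.4 + 1454) − 2063 = 2740.4 t/yr.
Box E: F(E→F) = (2740.4 + 1004) − 725.3 = 3019.1 t/yr.
Box F throughput = its input = 3019.1 t/yr; τ = 44570 / 3019.1 = 14.76 yr.

14.8 yr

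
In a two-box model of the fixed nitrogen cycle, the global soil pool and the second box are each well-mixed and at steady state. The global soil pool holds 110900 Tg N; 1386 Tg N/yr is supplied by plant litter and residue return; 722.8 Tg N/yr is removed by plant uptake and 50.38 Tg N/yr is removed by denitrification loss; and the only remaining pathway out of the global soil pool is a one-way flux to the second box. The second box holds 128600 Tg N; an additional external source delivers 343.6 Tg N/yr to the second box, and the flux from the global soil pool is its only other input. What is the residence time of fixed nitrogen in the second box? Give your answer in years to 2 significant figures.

Balance the global soil pool: ΣF_in = 1386.0 Tg N/yr.
Flux to the second box = ΣF_in − (722.8 + 50.38) = 612.82 Tg N/yr.
Total input to the second box = 612.82 + 343.6 = 956.42 Tg N/yr; at steady state this equals its total output.
τ = M / F = 128600 / 956.42 = 134.5 yr.

130 yr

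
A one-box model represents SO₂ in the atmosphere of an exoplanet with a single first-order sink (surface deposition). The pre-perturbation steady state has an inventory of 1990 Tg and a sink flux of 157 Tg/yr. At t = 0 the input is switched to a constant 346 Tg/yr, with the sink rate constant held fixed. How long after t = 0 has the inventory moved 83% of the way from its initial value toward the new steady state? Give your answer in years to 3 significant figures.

τ = M₀/F₀ = 1990/157 = 12.68 yr.
The remaining gap fraction is e^(−t/τ); 83% covered ⇒ e^(−t/τ) = 0.170.
t = −τ ln(0.170) = 12.68 × 1.772 = 22.46 yr.

22.5 yr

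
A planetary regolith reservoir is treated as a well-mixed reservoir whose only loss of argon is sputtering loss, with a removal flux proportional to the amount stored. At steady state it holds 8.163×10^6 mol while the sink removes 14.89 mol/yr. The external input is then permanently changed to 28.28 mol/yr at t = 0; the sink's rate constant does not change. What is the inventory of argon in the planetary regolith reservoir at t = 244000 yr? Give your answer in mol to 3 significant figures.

Residence time τ = M₀/F₀ = 548200 yr. The eventual steady state is M_∞ = M₀·(F₁/F₀) = 8.163×10^6 × 28.28/14.89 = 1.5504×10^7 mol.
The anomaly ΔM(t) = M(t) − M_∞ decays as ΔM₀·e^(−t/τ) with ΔM₀ = 8.163×10^6 − 1.5504×10^7 = −7.341×10^6 mol.
At t = 244000 yr, e^(−t/τ) = e^(−0.4451) = 0.6408, so ΔM = −4.704×10^6 mol and M = 1.5504×10^7 − 4.704×10^6 = 1.0800×10^7 mol.

1.08×10^7 mol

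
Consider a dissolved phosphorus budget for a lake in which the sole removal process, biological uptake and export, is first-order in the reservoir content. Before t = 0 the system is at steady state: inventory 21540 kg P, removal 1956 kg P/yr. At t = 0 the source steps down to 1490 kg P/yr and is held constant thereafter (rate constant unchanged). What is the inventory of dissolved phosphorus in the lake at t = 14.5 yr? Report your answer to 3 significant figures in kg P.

The sink rate constant is k = F₀/M₀ = 1956/21540 = 0.09081 yr⁻¹.
Solving dM/dt = F₁ − kM with M(0) = M₀ gives M(t) = F₁/k + (M₀ − F₁/k)·e^(−kt).
F₁/k = 1490/0.09081 = 16408 kg P; kt = 0.09081 × 14.5 = 1.317, e^(−kt) = 0.2680.
M(14.5) = 16408 + (21540 − 16408) × 0.2680 = 16408 + 1375 = 17784 kg P.

17800 kg P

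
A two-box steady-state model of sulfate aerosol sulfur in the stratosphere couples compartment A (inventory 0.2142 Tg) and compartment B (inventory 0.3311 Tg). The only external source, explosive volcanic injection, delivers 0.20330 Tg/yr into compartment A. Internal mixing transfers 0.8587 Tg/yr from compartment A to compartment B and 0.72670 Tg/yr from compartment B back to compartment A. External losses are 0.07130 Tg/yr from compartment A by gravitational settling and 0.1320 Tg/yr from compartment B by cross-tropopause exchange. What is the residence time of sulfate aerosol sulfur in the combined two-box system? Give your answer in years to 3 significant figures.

2.68 yr

For the system as a whole, the A↔B exchange is internal and contributes nothing to the throughput; only the external sinks remove mass.
M_total = 0.2142 + 0.3311 = 0.54530 Tg.
ΣF_external_out = 0.07130 + 0.1320 = 0.20330 Tg/yr.
τ = M_total / ΣF_ext = 0.54530 / 0.20330 = 2.682 yr.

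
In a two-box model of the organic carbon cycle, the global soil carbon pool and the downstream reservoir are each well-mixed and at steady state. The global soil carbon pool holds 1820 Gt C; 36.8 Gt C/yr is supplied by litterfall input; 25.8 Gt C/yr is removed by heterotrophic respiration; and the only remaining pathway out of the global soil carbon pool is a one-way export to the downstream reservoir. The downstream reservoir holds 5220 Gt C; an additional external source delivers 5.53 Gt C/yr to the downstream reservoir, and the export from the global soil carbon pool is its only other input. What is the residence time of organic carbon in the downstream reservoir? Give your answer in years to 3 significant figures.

316 yr

Balance the global soil carbon pool: ΣF_in = 36.800 Gt C/yr.
Export to the downstream reservoir = ΣF_in − (25.8) = 11.000 Gt C/yr.
Total input to the downstream reservoir = 11.000 + 5.53 = 16.530 Gt C/yr; at steady state this equals its total output.
τ = M / F = 5220 / 16.530 = 315.8 yr.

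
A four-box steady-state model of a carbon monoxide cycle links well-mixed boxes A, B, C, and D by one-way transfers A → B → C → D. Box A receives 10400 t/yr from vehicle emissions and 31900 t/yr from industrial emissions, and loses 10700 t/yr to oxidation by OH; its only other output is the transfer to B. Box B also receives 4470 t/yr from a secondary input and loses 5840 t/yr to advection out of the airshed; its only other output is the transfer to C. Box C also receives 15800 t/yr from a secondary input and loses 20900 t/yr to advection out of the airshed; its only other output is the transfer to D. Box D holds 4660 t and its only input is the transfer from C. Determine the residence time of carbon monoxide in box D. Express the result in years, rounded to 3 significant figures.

0.185 yr

Box A: F(A→B) = (10400 + 31900) − 10700 = 31600 t/yr.
Box B: F(B→C) = (31600 + 4470) − 5840 = 30230 t/yr.
Box C: F(C→D) = (30230 + 15800) − 20900 = 25130 t/yr.
Box D throughput = its input = 25130 t/yr; τ = 4660 / 25130 = 0.1854 yr.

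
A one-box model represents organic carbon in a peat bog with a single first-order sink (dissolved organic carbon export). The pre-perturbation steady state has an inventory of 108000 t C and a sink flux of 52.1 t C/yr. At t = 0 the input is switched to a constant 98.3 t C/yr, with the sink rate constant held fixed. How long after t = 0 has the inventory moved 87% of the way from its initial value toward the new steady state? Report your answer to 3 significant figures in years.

τ = M₀/F₀ = 108000/52.1 = 2073 yr.
The remaining gap fraction is e^(−t/τ); 87% covered ⇒ e^(−t/τ) = 0.130.
t = −τ ln(0.130) = 2073 × 2.040 = 4229 yr.

4230 yr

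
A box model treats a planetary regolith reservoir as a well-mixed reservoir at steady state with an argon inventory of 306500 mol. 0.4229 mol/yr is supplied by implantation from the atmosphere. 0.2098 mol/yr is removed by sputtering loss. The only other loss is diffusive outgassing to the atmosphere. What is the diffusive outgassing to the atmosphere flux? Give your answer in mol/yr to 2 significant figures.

0.21 mol/yr

At steady state ΣF_in = ΣF_out.
ΣF_in = 0.42290 mol/yr.
Diffusive outgassing to the atmosphere flux = ΣF_in − (0.2098) = 0.42290 − 0.2098 = 0.2131 mol/yr.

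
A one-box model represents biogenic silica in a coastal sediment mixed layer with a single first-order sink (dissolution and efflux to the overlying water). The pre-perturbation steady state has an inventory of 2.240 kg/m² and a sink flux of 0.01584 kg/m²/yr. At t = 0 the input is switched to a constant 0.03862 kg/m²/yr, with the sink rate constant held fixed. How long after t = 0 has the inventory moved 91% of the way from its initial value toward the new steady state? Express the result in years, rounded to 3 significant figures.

341 yr

τ = M₀/F₀ = 2.240/0.01584 = 141.4 yr.
The remaining gap fraction is e^(−t/τ); 91% covered ⇒ e^(−t/τ) = 0.0900.
t = −τ ln(0.0900) = 141.4 × 2.408 = 340.5 yr.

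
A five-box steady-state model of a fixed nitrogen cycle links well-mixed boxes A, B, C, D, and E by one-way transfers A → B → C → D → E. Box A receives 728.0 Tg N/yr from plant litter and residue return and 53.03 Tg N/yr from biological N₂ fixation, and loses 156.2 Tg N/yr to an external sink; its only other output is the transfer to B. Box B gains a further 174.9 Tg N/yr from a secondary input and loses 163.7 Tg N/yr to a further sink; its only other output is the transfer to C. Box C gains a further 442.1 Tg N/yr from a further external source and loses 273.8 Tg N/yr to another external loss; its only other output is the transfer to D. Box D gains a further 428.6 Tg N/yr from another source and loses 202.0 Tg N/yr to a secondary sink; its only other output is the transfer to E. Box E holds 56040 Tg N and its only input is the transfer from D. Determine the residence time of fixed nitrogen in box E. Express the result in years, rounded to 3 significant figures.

Box A: F(A→B) = (728.0 + 53.03) − 156.2 = 624.83 Tg N/yr.
Box B: F(B→C) = (624.83 + 174.9) − 163.7 = 636.03 Tg N/yr.
Box C: F(C→D) = (636.03 + 442.1) − 273.8 = 804.33 Tg N/yr.
Box D: F(D→E) = (804.33 + 428.6) − 202.0 = 1030.9 Tg N/yr.
Box E throughput = its input = 1030.9 Tg N/yr; τ = 56040 / 1030.9 = 54.36 yr.

54.4 yr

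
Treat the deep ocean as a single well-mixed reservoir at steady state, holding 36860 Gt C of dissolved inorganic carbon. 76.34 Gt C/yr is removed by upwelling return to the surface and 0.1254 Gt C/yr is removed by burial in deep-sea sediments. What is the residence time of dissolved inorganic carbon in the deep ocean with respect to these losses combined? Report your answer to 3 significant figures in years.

Total removal = 76.34 + 0.1254 = 76.465 Gt C/yr.
τ = M / ΣF_out = 36860 / 76.465 = 482.0 yr.

482 yr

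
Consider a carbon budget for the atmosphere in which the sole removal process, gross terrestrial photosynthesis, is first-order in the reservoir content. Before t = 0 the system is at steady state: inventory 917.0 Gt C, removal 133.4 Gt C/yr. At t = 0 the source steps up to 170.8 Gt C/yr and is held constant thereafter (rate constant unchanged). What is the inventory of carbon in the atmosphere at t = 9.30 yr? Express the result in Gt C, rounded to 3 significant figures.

Residence time τ = M₀/F₀ = 6.874 yr. The eventual steady state is M_∞ = M₀·(F₁/F₀) = 917.0 × 170.8/133.4 = 1174.1 Gt C.
The anomaly ΔM(t) = M(t) − M_∞ decays as ΔM₀·e^(−t/τ) with ΔM₀ = 917.0 − 1174.1 = −257.1 Gt C.
At t = 9.30 yr, e^(−t/τ) = e^(−1.353) = 0.2585, so ΔM = −66.45 Gt C and M = 1174.1 − 66.45 = 1107.6 Gt C.

1110 Gt C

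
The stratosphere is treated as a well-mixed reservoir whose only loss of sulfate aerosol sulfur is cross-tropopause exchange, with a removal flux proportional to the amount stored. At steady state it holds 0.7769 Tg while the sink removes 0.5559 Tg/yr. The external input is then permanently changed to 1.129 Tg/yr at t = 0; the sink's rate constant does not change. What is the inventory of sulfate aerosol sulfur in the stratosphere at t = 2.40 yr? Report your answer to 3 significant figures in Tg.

Residence time τ = M₀/F₀ = 1.398 yr. The eventual steady state is M_∞ = M₀·(F₁/F₀) = 0.7769 × 1.129/0.5559 = 1.5778 Tg.
The anomaly ΔM(t) = M(t) − M_∞ decays as ΔM₀·e^(−t/τ) with ΔM₀ = 0.7769 − 1.5778 = −0.8009 Tg.
At t = 2.40 yr, e^(−t/τ) = e^(−1.717) = 0.1796, so ΔM = −0.1438 Tg and M = 1.5778 − 0.1438 = 1.4340 Tg.

1.43 Tg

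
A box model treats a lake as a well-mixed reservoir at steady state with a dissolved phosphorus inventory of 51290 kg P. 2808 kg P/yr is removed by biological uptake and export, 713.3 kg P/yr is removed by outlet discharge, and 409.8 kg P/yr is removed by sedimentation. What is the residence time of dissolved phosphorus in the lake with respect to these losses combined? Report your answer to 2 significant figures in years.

13 yr

Total removal = 2808 + 713.3 + 409.8 = 3931.1 kg P/yr.
τ = M / ΣF_out = 51290 / 3931.1 = 13.05 yr.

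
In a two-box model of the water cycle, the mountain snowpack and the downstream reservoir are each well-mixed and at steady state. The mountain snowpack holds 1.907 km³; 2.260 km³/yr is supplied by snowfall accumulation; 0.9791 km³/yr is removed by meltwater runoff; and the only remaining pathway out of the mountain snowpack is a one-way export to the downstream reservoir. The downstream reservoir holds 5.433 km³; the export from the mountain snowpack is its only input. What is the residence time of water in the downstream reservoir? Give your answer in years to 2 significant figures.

4.2 yr

Balance the mountain snowpack: ΣF_in = 2.2600 km³/yr.
Export to the downstream reservoir = ΣF_in − (0.9791) = 1.2809 km³/yr.
At steady state the output of the downstream reservoir equals its input, 1.2809 km³/yr.
τ = M / F = 5.433 / 1.2809 = 4.242 yr.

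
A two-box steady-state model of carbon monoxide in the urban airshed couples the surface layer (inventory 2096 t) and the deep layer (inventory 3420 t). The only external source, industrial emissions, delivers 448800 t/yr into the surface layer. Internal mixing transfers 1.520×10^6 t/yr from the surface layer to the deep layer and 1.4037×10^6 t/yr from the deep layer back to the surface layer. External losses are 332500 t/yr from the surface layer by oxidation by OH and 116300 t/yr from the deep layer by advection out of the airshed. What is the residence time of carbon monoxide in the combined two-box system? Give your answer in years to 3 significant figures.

0.0123 yr

For the system as a whole, the A↔B exchange is internal and contributes nothing to the throughput; only the external sinks remove mass.
M_total = 2096 + 3420 = 5516.0 t.
ΣF_external_out = 332500 + 116300 = 448800 t/yr.
τ = M_total / ΣF_ext = 5516.0 / 448800 = 0.01229 yr.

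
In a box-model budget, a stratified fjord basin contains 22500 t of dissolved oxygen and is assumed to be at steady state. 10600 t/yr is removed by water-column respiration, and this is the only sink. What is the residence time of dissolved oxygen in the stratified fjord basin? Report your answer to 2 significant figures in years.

2.1 yr

τ = M / F = 22500 / 10600 = 2.123 yr.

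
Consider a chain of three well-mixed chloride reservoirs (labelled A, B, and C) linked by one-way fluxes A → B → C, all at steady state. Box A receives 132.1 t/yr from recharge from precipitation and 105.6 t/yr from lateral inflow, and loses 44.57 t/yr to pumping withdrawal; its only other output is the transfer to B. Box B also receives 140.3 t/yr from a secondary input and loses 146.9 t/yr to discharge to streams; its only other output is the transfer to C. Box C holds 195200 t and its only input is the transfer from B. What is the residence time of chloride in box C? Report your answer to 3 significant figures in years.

1050 yr

Box A: F(A→B) = (132.1 + 105.6) − 44.57 = 193.13 t/yr.
Box B: F(B→C) = (193.13 + 140.3) − 146.9 = 186.53 t/yr.
Box C throughput = its input = 186.53 t/yr; τ = 195200 / 186.53 = 1046 yr.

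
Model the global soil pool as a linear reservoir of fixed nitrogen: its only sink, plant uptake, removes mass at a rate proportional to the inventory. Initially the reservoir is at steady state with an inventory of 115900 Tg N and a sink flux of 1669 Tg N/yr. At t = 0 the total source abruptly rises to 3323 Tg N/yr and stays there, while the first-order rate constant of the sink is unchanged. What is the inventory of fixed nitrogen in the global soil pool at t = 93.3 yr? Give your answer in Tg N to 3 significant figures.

τ = M₀/F₀ = 115900/1669 = 69.44 yr; rate constant k = 1/τ.
New steady state M_∞ = F₁/k = F₁·τ = 3323 × 69.44 = 230760 Tg N.
M(t) = M_∞ + (M₀ − M_∞)·e^(−t/τ); t/τ = 93.3/69.44 = 1.344, so e^(−t/τ) = 0.2609.
M(t) = 230760 − 114900 × 0.2609 = 200790 Tg N.

201000 Tg N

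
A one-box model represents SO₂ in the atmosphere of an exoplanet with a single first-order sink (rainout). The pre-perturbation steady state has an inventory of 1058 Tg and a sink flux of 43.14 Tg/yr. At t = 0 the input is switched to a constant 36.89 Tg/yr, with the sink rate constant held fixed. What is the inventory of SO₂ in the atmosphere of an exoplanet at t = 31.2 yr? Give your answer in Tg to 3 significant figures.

948 Tg

τ = M₀/F₀ = 1058/43.14 = 24.52 yr; rate constant k = 1/τ.
New steady state M_∞ = F₁/k = F₁·τ = 36.89 × 24.52 = 904.72 Tg.
M(t) = M_∞ + (M₀ − M_∞)·e^(−t/τ); t/τ = 31.2/24.52 = 1.272, so e^(−t/τ) = 0.2802.
M(t) = 904.72 + 153.3 × 0.2802 = 947.67 Tg.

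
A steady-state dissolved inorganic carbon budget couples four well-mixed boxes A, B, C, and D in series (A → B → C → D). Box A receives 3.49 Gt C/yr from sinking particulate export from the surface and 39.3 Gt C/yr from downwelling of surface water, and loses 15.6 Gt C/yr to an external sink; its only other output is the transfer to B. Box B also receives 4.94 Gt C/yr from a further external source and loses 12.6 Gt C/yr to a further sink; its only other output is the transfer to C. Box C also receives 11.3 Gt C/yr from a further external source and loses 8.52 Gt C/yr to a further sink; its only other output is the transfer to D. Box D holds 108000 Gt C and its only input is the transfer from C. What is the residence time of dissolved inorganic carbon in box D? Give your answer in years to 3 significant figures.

Box A: F(A→B) = (3.49 + 39.3) − 15.6 = 27.190 Gt C/yr.
Box B: F(B→C) = (27.190 + 4.94) − 12.6 = 19.530 Gt C/yr.
Box C: F(C→D) = (19.530 + 11.3) − 8.52 = 22.310 Gt C/yr.
Box D throughput = its input = 22.310 Gt C/yr; τ = 108000 / 22.310 = 4841 yr.

4840 yr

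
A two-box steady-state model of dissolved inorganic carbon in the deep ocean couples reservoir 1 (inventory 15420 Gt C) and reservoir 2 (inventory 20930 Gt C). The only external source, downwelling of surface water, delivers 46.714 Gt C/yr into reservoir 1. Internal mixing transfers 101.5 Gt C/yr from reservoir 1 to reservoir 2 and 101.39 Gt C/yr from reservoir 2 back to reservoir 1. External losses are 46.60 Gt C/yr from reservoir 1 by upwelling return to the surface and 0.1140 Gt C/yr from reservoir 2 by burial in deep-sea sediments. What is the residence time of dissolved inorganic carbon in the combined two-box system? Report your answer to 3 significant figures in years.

For the system as a whole, the A↔B exchange is internal and contributes nothing to the throughput; only the external sinks remove mass.
M_total = 15420 + 20930 = 36350 Gt C.
ΣF_external_out = 46.60 + 0.1140 = 46.714 Gt C/yr.
τ = M_total / ΣF_ext = 36350 / 46.714 = 778.1 yr.

778 yr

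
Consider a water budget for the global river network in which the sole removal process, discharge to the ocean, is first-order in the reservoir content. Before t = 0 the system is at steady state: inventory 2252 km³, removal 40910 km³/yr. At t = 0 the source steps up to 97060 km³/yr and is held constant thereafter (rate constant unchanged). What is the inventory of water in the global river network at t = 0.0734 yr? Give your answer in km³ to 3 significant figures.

Residence time τ = M₀/F₀ = 0.05505 yr. The eventual steady state is M_∞ = M₀·(F₁/F₀) = 2252 × 97060/40910 = 5342.9 km³.
The anomaly ΔM(t) = M(t) − M_∞ decays as ΔM₀·e^(−t/τ) with ΔM₀ = 2252 − 5342.9 = −3091 km³.
At t = 0.0734 yr, e^(−t/τ) = e^(−1.333) = 0.2636, so ΔM = −814.7 km³ and M = 5342.9 − 814.7 = 4528.2 km³.

4530 km³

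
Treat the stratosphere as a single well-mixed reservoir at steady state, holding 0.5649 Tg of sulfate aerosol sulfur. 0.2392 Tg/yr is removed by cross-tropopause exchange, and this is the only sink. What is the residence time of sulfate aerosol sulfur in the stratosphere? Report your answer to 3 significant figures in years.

τ = M / F = 0.5649 / 0.2392 = 2.362 yr.

2.36 yr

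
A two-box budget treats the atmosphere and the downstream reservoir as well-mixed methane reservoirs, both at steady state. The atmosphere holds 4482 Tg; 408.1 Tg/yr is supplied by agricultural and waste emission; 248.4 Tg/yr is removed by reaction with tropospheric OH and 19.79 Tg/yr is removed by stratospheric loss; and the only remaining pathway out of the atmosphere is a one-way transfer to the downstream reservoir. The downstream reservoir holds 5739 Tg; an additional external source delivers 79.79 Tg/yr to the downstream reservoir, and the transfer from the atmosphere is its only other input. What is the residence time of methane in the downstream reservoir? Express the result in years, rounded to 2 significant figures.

26 yr

Balance the atmosphere: ΣF_in = 408.10 Tg/yr.
Transfer to the downstream reservoir = ΣF_in − (248.4 + 19.79) = 139.91 Tg/yr.
Total input to the downstream reservoir = 139.91 + 79.79 = 219.70 Tg/yr; at steady state this equals its total output.
τ = M / F = 5739 / 219.70 = 26.12 yr.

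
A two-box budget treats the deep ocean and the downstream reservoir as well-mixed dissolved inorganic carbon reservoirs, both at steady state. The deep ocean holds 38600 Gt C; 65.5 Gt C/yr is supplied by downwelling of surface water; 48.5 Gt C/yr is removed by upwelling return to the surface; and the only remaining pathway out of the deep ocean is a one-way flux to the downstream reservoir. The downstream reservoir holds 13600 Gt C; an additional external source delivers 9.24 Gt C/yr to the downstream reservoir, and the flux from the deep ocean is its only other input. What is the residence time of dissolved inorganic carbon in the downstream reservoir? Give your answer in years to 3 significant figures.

518 yr

Balance the deep ocean: ΣF_in = 65.500 Gt C/yr.
Flux to the downstream reservoir = ΣF_in − (48.5) = 17.000 Gt C/yr.
Total input to the downstream reservoir = 17.000 + 9.24 = 26.240 Gt C/yr; at steady state this equals its total output.
τ = M / F = 13600 / 26.240 = 518.3 yr.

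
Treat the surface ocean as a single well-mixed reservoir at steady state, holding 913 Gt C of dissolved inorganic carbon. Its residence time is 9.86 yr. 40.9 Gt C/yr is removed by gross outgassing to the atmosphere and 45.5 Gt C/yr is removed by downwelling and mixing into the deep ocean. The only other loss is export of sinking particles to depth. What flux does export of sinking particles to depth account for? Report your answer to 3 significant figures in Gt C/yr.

6.20 Gt C/yr

Total removal F = M/τ = 913 / 9.86 = 92.60 Gt C/yr.
Export of sinking particles to depth = F − (40.9 + 45.5) = 92.60 − 86.40 = 6.196 Gt C/yr.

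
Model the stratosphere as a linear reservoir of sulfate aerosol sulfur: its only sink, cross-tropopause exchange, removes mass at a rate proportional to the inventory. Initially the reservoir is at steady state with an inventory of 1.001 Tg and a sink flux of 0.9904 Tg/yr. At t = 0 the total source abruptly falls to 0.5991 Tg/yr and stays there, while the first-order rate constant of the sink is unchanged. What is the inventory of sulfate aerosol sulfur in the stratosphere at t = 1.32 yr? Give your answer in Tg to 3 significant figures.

Residence time τ = M₀/F₀ = 1.011 yr. The eventual steady state is M_∞ = M₀·(F₁/F₀) = 1.001 × 0.5991/0.9904 = 0.60551 Tg.
The anomaly ΔM(t) = M(t) − M_∞ decays as ΔM₀·e^(−t/τ) with ΔM₀ = 1.001 − 0.60551 = 0.3955 Tg.
At t = 1.32 yr, e^(−t/τ) = e^(−1.306) = 0.2709, so ΔM = 0.1071 Tg and M = 0.60551 + 0.1071 = 0.71265 Tg.

0.713 Tg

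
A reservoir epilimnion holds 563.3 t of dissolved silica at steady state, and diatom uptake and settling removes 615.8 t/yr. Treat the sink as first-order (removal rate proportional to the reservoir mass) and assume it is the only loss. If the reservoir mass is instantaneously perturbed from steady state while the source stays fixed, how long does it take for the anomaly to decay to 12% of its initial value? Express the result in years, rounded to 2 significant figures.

For a linear reservoir the anomaly decays as exp(−t/τ) with τ = M/F = 563.3/615.8 = 0.9147 yr.
exp(−t/τ) = 0.12 ⇒ t = −τ ln(0.12) = 0.9147 × 2.120 = 1.940 yr.

1.9 yr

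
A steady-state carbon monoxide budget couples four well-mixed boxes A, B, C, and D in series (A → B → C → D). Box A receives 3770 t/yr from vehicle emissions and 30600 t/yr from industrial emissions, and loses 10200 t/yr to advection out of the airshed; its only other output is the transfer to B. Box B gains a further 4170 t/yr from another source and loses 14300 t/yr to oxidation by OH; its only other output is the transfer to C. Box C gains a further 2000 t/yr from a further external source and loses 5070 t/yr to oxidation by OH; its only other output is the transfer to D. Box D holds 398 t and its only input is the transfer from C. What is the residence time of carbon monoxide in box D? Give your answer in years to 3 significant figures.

0.0363 yr

Box A: F(A→B) = (3770 + 30600) − 10200 = 24170 t/yr.
Box B: F(B→C) = (24170 + 4170) − 14300 = 14040 t/yr.
Box C: F(C→D) = (14040 + 2000) − 5070 = 10970 t/yr.
Box D throughput = its input = 10970 t/yr; τ = 398 / 10970 = 0.03628 yr.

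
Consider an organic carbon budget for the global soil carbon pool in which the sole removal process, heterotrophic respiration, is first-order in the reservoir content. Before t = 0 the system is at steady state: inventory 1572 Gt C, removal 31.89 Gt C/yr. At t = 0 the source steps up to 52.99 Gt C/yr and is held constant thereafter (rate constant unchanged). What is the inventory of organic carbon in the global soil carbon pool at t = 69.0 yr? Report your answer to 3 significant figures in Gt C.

2360 Gt C

The sink rate constant is k = F₀/M₀ = 31.89/1572 = 0.02029 yr⁻¹.
Solving dM/dt = F₁ − kM with M(0) = M₀ gives M(t) = F₁/k + (M₀ − F₁/k)·e^(−kt).
F₁/k = 52.99/0.02029 = 2612.1 Gt C; kt = 0.02029 × 69.0 = 1.400, e^(−kt) = 0.2467.
M(69.0) = 2612.1 + (1572 − 2612.1) × 0.2467 = 2612.1 − 256.6 = 2355.6 Gt C.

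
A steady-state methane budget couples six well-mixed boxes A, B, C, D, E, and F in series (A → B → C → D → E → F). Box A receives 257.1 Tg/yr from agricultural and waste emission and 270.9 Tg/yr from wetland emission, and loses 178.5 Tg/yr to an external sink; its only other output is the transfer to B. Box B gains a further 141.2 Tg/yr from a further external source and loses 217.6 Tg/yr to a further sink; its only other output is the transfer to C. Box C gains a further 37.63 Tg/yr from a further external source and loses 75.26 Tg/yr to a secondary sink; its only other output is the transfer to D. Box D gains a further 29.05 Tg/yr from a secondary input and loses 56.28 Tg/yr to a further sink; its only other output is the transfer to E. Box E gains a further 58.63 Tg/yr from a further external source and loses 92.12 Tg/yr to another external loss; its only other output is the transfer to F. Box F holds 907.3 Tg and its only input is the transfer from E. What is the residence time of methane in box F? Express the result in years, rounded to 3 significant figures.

5.19 yr

Box A: F(A→B) = (257.1 + 270.9) − 178.5 = 349.50 Tg/yr.
Box B: F(B→C) = (349.50 + 141.2) − 217.6 = 273.10 Tg/yr.
Box C: F(C→D) = (273.10 + 37.63) − 75.26 = 235.47 Tg/yr.
Box D: F(D→E) = (235.47 + 29.05) − 56.28 = 208.24 Tg/yr.
Box E: F(E→F) = (208.24 + 58.63) − 92.12 = 174.75 Tg/yr.
Box F throughput = its input = 174.75 Tg/yr; τ = 907.3 / 174.75 = 5.192 yr.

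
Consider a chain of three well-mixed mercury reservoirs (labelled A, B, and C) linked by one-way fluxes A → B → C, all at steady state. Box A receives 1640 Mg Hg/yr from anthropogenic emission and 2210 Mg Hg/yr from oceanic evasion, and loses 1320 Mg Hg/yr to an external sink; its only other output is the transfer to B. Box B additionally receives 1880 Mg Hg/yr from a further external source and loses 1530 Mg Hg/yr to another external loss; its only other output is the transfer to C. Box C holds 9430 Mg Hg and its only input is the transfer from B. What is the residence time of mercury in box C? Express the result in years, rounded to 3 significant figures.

3.27 yr

Box A: F(A→B) = (1640 + 2210) − 1320 = 2530.0 Mg Hg/yr.
Box B: F(B→C) = (2530.0 + 1880) − 1530 = 2880.0 Mg Hg/yr.
Box C throughput = its input = 2880.0 Mg Hg/yr; τ = 9430 / 2880.0 = 3.274 yr.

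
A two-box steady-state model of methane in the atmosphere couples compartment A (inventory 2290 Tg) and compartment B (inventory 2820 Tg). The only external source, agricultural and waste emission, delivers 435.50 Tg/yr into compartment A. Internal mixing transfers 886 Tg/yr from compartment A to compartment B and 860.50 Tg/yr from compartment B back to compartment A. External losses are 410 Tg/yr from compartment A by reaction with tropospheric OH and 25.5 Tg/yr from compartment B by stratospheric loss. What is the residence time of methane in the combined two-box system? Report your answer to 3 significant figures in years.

Treat the two boxes together as one reservoir: the mixing fluxes between them are internal recycling, so τ = ΣM / Σ(external losses).
M_total = 2290 + 2820 = 5110.0 Tg.
ΣF_external_out = 410 + 25.5 = 435.50 Tg/yr.
τ = M_total / ΣF_ext = 5110.0 / 435.50 = 11.73 yr.

11.7 yr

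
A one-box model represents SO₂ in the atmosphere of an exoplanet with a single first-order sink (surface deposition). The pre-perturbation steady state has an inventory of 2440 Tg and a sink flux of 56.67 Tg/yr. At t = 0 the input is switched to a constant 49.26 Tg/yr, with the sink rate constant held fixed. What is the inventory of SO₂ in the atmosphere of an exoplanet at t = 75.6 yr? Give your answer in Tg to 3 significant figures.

τ = M₀/F₀ = 2440/56.67 = 43.06 yr; rate constant k = 1/τ.
New steady state M_∞ = F₁/k = F₁·τ = 49.26 × 43.06 = 2121.0 Tg.
M(t) = M_∞ + (M₀ − M_∞)·e^(−t/τ); t/τ = 75.6/43.06 = 1.756, so e^(−t/τ) = 0.1728.
M(t) = 2121.0 + 319.0 × 0.1728 = 2176.1 Tg.

2180 Tg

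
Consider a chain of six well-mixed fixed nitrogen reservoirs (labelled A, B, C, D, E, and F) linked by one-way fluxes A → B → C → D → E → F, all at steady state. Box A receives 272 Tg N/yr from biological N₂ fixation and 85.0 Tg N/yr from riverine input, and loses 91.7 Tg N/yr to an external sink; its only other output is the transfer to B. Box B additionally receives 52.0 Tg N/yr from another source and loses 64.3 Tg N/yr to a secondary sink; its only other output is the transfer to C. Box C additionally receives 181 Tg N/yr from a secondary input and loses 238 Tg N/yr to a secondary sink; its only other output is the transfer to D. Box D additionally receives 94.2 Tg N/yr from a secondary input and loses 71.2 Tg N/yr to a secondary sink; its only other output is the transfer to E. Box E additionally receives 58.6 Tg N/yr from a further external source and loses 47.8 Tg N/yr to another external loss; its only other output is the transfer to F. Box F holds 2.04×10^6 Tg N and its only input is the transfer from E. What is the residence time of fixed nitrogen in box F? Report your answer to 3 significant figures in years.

Box A: F(A→B) = (272 + 85.0) − 91.7 = 265.30 Tg N/yr.
Box B: F(B→C) = (265.30 + 52.0) − 64.3 = 253.00 Tg N/yr.
Box C: F(C→D) = (253.00 + 181) − 238 = 196.00 Tg N/yr.
Box D: F(D→E) = (196.00 + 94.2) − 71.2 = 219.00 Tg N/yr.
Box E: F(E→F) = (219.00 + 58.6) − 47.8 = 229.80 Tg N/yr.
Box F throughput = its input = 229.80 Tg N/yr; τ = 2.04×10^6 / 229.80 = 8877 yr.

8880 yr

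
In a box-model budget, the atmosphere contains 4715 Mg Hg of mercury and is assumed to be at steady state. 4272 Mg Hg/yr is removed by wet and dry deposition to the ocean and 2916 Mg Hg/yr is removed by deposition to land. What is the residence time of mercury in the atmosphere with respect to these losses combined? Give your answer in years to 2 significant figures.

0.66 yr

Total removal = 4272 + 2916 = 7188.0 Mg Hg/yr.
τ = M / ΣF_out = 4715 / 7188.0 = 0.6560 yr.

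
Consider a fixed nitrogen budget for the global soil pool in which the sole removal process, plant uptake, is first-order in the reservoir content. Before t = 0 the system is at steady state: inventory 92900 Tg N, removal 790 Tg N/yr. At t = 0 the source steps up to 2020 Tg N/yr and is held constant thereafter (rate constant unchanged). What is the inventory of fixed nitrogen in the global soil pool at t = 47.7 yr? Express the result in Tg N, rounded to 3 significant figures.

The sink rate constant is k = F₀/M₀ = 790/92900 = 0.008504 yr⁻¹.
Solving dM/dt = F₁ − kM with M(0) = M₀ gives M(t) = F₁/k + (M₀ − F₁/k)·e^(−kt).
F₁/k = 2020/0.008504 = 237540 Tg N; kt = 0.008504 × 47.7 = 0.4056, e^(−kt) = 0.6666.
M(47.7) = 237540 + (92900 − 237540) × 0.6666 = 237540 − 96410 = 141130 Tg N.

141000 Tg N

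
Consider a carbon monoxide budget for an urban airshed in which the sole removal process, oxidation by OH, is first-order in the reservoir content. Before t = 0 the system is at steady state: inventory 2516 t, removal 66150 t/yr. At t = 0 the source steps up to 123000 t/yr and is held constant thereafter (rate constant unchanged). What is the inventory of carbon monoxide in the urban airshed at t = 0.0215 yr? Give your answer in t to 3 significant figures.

3450 t

τ = M₀/F₀ = 2516/66150 = 0.03803 yr; rate constant k = 1/τ.
New steady state M_∞ = F₁/k = F₁·τ = 123000 × 0.03803 = 4678.3 t.
M(t) = M_∞ + (M₀ − M_∞)·e^(−t/τ); t/τ = 0.0215/0.03803 = 0.5653, so e^(−t/τ) = 0.5682.
M(t) = 4678.3 − 2162 × 0.5682 = 3449.7 t.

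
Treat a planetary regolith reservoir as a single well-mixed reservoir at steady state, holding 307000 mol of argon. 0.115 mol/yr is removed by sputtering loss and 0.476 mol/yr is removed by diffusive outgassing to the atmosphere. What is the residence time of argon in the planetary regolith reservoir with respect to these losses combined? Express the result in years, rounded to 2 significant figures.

520000 yr

Total removal = 0.1150 + 0.4760 = 0.59100 mol/yr.
τ = M / ΣF_out = 307000 / 0.59100 = 519500 yr.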